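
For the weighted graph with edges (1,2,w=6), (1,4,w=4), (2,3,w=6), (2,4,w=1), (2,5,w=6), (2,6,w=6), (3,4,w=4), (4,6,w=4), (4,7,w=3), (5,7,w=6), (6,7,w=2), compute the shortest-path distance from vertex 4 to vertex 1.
4 (path: 4 -> 1; weights 4 = 4)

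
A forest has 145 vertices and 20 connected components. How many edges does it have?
125 (Each of the 20 component trees on V_i vertices has V_i - 1 edges; summing gives V - C = 145 - 20 = 125)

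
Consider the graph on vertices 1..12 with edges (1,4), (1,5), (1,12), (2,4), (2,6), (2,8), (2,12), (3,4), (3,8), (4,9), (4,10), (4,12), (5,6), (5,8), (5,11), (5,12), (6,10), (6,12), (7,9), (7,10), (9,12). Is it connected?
Yes (BFS from 1 visits [1, 4, 5, 12, 2, 3, 9, 10, 6, 8, 11, 7] — all 12 vertices reached)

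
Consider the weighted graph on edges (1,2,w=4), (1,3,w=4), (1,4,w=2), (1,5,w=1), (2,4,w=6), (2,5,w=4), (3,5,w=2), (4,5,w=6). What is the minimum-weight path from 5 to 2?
4 (path: 5 -> 2; weights 4 = 4)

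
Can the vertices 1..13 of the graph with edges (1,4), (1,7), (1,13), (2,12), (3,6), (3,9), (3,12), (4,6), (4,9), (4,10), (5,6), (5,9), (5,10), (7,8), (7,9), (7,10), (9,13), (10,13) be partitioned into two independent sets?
Yes. Partition: {1, 6, 8, 9, 10, 11, 12}, {2, 3, 4, 5, 7, 13}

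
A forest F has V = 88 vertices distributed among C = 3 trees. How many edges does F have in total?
85 (Each of the 3 component trees on V_i vertices has V_i - 1 edges; summing gives V - C = 88 - 3 = 85)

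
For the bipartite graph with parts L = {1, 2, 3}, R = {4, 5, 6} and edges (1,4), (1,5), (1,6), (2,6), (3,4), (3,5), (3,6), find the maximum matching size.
3 (matching: (1,4), (2,6), (3,5); upper bound min(|L|,|R|) = min(3,3) = 3)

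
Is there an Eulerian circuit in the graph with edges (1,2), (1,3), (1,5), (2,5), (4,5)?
No (4 vertices have odd degree: {1, 3, 4, 5}; Eulerian circuit requires 0)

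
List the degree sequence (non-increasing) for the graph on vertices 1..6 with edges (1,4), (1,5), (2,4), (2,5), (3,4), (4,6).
[4, 2, 2, 2, 1, 1] (degrees: deg(1)=2, deg(2)=2, deg(3)=1, deg(4)=4, deg(5)=2, deg(6)=1)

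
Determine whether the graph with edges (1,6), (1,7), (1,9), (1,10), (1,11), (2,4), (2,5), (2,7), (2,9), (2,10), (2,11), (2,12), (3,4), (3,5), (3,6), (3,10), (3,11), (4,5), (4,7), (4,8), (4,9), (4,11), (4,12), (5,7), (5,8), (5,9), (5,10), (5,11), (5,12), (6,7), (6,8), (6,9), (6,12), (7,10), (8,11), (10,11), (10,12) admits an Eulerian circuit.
No (8 vertices have odd degree: {1, 2, 3, 5, 9, 10, 11, 12}; Eulerian circuit requires 0)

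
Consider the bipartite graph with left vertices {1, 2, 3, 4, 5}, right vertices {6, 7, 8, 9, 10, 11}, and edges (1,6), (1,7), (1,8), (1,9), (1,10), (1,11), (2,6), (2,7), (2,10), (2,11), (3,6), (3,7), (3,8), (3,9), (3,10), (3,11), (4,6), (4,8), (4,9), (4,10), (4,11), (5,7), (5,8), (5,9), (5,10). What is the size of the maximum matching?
5 (matching: (1,11), (2,10), (3,9), (4,8), (5,7); upper bound min(|L|,|R|) = min(5,6) = 5)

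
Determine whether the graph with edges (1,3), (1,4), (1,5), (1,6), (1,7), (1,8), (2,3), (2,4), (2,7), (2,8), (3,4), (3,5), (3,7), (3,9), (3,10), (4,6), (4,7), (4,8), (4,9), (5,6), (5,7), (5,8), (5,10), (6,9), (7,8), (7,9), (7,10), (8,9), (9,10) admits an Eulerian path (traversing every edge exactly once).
Yes (the graph is connected and exactly 2 vertices have odd degree: {3, 4}; any Eulerian path must start and end at those)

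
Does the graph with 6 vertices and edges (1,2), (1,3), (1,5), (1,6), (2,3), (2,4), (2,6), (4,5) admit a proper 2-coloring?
No (odd cycle of length 3: 6 -> 1 -> 2 -> 6)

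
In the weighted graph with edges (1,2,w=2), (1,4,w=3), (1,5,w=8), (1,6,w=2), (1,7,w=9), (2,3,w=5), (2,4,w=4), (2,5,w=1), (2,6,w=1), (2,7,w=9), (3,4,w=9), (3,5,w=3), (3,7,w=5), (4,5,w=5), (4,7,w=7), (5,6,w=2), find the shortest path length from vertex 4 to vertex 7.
7 (path: 4 -> 7; weights 7 = 7)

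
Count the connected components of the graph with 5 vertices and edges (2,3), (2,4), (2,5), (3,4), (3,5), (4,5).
2 (components: {1}, {2, 3, 4, 5})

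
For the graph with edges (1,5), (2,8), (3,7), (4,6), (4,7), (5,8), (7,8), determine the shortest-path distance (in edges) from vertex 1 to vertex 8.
2 (path: 1 -> 5 -> 8, 2 edges)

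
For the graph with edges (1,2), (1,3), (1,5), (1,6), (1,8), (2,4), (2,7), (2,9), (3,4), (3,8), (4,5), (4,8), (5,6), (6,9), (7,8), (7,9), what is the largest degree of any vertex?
5 (attained at vertex 1)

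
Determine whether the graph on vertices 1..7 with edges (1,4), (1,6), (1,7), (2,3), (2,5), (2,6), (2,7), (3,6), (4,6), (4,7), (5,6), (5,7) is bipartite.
No (odd cycle of length 3: 7 -> 1 -> 4 -> 7)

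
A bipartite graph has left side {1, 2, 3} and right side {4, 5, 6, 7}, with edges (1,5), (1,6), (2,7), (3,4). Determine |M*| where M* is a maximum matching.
3 (matching: (1,6), (2,7), (3,4); upper bound min(|L|,|R|) = min(3,4) = 3)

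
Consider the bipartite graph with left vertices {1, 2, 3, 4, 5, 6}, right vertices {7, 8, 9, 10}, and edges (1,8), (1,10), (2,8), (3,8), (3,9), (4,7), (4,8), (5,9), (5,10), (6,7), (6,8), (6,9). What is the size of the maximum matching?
4 (matching: (1,10), (2,8), (3,9), (4,7); upper bound min(|L|,|R|) = min(6,4) = 4)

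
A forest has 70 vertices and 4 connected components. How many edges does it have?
66 (Each of the 4 component trees on V_i vertices has V_i - 1 edges; summing gives V - C = 70 - 4 = 66)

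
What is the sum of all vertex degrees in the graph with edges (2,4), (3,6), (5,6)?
6 (handshake: sum of degrees = 2|E| = 2 x 3 = 6)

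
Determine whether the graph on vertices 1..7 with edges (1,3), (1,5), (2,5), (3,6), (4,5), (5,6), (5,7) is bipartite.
Yes. Partition: {1, 2, 4, 6, 7}, {3, 5}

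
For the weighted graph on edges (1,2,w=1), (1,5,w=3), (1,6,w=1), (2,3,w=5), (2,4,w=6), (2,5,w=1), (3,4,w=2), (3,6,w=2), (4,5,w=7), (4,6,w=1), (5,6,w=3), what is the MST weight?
6 (MST edges: (1,2,w=1), (1,6,w=1), (2,5,w=1), (3,4,w=2), (4,6,w=1); sum of weights 1 + 1 + 1 + 2 + 1 = 6)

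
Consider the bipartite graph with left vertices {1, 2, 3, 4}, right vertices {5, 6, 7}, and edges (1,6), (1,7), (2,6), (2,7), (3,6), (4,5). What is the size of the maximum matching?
3 (matching: (1,7), (2,6), (4,5); upper bound min(|L|,|R|) = min(4,3) = 3)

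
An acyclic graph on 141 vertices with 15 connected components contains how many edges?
126 (Each of the 15 component trees on V_i vertices has V_i - 1 edges; summing gives V - C = 141 - 15 = 126)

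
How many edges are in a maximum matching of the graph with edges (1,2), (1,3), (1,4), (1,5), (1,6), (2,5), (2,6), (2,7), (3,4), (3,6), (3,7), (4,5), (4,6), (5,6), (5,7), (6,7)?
3 (matching: (1,3), (4,5), (6,7); upper bound floor(n/2) = floor(7/2) = 3)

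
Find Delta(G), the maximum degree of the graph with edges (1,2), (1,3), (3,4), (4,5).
2 (attained at vertices 1, 3, 4)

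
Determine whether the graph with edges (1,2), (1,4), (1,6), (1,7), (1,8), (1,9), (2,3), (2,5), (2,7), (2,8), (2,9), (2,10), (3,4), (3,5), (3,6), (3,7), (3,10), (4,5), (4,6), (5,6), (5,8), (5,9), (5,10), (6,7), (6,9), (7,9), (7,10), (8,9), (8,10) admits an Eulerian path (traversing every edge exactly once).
No (4 vertices have odd degree: {2, 5, 8, 10}; Eulerian path requires 0 or 2)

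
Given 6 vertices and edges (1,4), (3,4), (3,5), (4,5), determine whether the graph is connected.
No, it has 3 components: {1, 3, 4, 5}, {2}, {6}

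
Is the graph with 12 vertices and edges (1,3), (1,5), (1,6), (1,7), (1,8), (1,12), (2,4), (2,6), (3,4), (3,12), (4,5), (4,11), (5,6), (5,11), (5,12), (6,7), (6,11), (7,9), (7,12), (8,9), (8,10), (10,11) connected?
Yes (BFS from 1 visits [1, 3, 5, 6, 7, 8, 12, 4, 11, 2, 9, 10] — all 12 vertices reached)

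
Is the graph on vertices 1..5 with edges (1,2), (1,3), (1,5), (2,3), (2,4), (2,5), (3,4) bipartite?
No (odd cycle of length 3: 3 -> 1 -> 2 -> 3)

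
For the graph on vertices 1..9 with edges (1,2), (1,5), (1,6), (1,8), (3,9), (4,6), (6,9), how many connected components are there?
2 (components: {1, 2, 3, 4, 5, 6, 8, 9}, {7})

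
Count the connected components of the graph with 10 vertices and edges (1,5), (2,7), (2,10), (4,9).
6 (components: {1, 5}, {2, 7, 10}, {3}, {4, 9}, {6}, {8})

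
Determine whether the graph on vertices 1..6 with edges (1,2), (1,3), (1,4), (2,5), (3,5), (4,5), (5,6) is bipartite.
Yes. Partition: {1, 5}, {2, 3, 4, 6}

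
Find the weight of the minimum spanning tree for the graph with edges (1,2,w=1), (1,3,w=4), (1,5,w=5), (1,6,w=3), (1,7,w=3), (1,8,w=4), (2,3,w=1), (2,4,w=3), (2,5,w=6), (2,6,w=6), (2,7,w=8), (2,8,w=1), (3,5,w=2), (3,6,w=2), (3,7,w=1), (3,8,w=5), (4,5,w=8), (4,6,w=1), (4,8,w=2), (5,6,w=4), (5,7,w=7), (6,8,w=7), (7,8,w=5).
9 (MST edges: (1,2,w=1), (2,3,w=1), (2,8,w=1), (3,5,w=2), (3,6,w=2), (3,7,w=1), (4,6,w=1); sum of weights 1 + 1 + 1 + 2 + 2 + 1 + 1 = 9)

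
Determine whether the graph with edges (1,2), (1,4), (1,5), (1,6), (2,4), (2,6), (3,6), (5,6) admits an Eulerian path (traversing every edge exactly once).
Yes (the graph is connected and exactly 2 vertices have odd degree: {2, 3}; any Eulerian path must start and end at those)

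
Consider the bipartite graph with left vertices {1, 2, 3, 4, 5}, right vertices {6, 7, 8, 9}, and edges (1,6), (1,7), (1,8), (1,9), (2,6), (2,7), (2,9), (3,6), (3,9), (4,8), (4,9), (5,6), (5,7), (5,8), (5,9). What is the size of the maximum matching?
4 (matching: (1,9), (2,7), (3,6), (4,8); upper bound min(|L|,|R|) = min(5,4) = 4)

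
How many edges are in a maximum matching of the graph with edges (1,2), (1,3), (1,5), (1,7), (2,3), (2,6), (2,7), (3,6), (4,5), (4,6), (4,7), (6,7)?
3 (matching: (1,5), (2,7), (4,6); upper bound floor(n/2) = floor(7/2) = 3)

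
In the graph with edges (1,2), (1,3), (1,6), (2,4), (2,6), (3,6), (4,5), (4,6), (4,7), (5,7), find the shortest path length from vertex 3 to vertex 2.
2 (path: 3 -> 6 -> 2, 2 edges)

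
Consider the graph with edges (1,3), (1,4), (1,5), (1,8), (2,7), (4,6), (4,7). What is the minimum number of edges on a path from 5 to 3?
2 (path: 5 -> 1 -> 3, 2 edges)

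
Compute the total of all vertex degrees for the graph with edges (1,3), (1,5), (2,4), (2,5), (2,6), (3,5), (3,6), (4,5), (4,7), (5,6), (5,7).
22 (handshake: sum of degrees = 2|E| = 2 x 11 = 22)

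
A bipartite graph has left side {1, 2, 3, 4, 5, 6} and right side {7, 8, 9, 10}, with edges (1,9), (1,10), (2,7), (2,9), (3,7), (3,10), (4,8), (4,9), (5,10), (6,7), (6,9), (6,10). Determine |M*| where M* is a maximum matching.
4 (matching: (1,10), (2,9), (3,7), (4,8); upper bound min(|L|,|R|) = min(6,4) = 4)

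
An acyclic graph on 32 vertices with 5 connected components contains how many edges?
27 (Each of the 5 component trees on V_i vertices has V_i - 1 edges; summing gives V - C = 32 - 5 = 27)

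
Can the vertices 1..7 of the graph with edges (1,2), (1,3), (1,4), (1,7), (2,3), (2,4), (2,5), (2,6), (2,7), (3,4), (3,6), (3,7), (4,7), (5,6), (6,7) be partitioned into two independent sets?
No (odd cycle of length 3: 4 -> 1 -> 7 -> 4)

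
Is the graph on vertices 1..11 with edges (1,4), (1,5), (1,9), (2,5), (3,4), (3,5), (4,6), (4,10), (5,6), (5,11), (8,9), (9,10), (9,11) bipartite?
Yes. Partition: {1, 2, 3, 6, 7, 8, 10, 11}, {4, 5, 9}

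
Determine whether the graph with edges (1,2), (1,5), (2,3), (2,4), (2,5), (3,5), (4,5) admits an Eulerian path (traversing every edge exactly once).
Yes — and in fact it has an Eulerian circuit (the graph is connected and all 5 vertices have even degree)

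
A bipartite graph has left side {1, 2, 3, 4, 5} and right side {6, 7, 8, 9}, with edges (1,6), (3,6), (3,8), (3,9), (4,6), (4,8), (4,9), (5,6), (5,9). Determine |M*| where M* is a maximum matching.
3 (matching: (1,6), (3,9), (4,8); upper bound min(|L|,|R|) = min(5,4) = 4)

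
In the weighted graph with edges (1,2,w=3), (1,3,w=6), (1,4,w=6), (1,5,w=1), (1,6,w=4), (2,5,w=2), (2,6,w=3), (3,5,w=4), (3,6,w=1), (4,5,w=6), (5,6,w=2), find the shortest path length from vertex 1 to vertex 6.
3 (path: 1 -> 5 -> 6; weights 1 + 2 = 3)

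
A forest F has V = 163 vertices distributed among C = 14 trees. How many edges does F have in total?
149 (Each of the 14 component trees on V_i vertices has V_i - 1 edges; summing gives V - C = 163 - 14 = 149)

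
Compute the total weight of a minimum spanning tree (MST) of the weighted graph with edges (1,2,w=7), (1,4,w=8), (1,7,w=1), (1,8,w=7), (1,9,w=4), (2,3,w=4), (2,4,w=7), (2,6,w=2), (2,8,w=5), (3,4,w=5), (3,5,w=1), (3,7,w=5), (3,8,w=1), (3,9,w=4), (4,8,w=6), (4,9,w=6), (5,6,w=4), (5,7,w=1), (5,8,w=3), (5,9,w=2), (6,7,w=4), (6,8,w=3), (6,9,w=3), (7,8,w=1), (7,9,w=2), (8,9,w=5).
16 (MST edges: (1,7,w=1), (2,6,w=2), (3,4,w=5), (3,5,w=1), (3,8,w=1), (5,7,w=1), (5,9,w=2), (6,9,w=3); sum of weights 1 + 2 + 5 + 1 + 1 + 1 + 2 + 3 = 16)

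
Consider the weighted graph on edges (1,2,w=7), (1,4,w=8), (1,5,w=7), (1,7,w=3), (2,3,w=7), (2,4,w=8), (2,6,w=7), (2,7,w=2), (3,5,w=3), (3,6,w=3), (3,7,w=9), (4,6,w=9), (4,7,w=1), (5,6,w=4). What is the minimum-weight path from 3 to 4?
10 (path: 3 -> 7 -> 4; weights 9 + 1 = 10)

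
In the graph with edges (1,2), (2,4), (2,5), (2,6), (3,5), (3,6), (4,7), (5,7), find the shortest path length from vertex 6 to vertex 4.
2 (path: 6 -> 2 -> 4, 2 edges)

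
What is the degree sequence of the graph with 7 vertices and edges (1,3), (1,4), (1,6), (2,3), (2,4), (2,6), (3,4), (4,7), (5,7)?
[4, 3, 3, 3, 2, 2, 1] (degrees: deg(1)=3, deg(2)=3, deg(3)=3, deg(4)=4, deg(5)=1, deg(6)=2, deg(7)=2)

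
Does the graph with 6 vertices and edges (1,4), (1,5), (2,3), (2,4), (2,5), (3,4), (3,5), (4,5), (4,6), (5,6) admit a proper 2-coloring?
No (odd cycle of length 3: 4 -> 1 -> 5 -> 4)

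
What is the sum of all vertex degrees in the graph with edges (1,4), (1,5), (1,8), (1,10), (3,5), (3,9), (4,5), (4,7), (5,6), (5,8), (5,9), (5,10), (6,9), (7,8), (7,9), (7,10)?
32 (handshake: sum of degrees = 2|E| = 2 x 16 = 32)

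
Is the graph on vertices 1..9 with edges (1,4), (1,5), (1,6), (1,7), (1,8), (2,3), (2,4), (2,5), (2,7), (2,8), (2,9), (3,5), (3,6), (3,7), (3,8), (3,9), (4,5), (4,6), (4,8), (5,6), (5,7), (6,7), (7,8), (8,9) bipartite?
No (odd cycle of length 3: 4 -> 1 -> 6 -> 4)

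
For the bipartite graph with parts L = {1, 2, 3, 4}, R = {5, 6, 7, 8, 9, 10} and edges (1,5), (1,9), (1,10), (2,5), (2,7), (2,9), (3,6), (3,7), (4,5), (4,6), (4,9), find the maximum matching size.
4 (matching: (1,10), (2,9), (3,7), (4,6); upper bound min(|L|,|R|) = min(4,6) = 4)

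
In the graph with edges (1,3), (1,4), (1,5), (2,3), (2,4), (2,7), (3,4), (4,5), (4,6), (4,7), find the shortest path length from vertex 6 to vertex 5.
2 (path: 6 -> 4 -> 5, 2 edges)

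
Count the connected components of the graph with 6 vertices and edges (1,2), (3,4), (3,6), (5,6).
2 (components: {1, 2}, {3, 4, 5, 6})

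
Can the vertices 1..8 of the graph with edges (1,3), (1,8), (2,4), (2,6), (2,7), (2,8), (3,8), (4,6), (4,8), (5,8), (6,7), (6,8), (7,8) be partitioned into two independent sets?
No (odd cycle of length 3: 3 -> 1 -> 8 -> 3)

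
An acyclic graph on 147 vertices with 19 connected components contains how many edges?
128 (Each of the 19 component trees on V_i vertices has V_i - 1 edges; summing gives V - C = 147 - 19 = 128)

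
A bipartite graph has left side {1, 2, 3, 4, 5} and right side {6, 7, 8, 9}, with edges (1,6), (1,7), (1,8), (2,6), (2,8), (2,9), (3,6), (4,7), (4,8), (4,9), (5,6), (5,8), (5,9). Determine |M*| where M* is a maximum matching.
4 (matching: (1,8), (2,9), (3,6), (4,7); upper bound min(|L|,|R|) = min(5,4) = 4)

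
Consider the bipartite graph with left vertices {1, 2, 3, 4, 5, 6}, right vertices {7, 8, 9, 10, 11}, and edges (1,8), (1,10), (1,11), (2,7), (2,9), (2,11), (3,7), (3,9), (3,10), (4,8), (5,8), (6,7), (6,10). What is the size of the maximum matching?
5 (matching: (1,11), (2,9), (3,10), (4,8), (6,7); upper bound min(|L|,|R|) = min(6,5) = 5)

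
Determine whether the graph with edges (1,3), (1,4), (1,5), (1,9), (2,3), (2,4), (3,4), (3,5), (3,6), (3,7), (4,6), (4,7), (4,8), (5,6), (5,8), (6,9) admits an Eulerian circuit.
Yes (the graph is connected and all 9 vertices have even degree)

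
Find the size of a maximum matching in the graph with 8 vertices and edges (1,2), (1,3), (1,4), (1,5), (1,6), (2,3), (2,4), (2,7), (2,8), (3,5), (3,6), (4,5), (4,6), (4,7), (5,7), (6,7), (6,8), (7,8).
4 (matching: (1,6), (2,8), (3,5), (4,7); upper bound floor(n/2) = floor(8/2) = 4)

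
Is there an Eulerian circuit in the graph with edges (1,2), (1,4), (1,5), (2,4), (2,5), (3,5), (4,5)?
No (4 vertices have odd degree: {1, 2, 3, 4}; Eulerian circuit requires 0)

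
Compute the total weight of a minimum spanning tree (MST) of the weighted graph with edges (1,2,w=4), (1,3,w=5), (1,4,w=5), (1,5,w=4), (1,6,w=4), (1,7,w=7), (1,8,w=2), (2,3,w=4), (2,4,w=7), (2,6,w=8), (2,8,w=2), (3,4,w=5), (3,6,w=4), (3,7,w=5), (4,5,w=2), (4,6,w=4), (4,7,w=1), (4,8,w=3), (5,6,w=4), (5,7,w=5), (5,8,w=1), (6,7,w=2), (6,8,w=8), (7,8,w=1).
13 (MST edges: (1,8,w=2), (2,3,w=4), (2,8,w=2), (4,7,w=1), (5,8,w=1), (6,7,w=2), (7,8,w=1); sum of weights 2 + 4 + 2 + 1 + 1 + 2 + 1 = 13)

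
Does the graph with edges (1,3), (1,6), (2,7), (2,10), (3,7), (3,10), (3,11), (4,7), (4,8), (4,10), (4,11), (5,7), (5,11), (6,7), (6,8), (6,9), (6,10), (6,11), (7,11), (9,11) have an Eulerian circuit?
Yes (the graph is connected and all 11 vertices have even degree)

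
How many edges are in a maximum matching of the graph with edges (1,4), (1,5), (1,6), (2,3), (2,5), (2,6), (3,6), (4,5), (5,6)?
3 (matching: (1,4), (2,3), (5,6); upper bound floor(n/2) = floor(6/2) = 3)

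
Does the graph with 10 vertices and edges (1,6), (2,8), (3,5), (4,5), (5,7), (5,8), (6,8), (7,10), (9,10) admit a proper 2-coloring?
Yes. Partition: {1, 3, 4, 7, 8, 9}, {2, 5, 6, 10}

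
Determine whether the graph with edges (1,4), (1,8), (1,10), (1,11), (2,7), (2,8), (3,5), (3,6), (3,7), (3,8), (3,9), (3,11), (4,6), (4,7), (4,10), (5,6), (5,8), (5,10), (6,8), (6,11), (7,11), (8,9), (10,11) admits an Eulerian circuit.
No (2 vertices have odd degree: {6, 11}; Eulerian circuit requires 0)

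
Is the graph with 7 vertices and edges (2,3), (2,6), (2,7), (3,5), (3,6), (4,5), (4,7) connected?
No, it has 2 components: {1}, {2, 3, 4, 5, 6, 7}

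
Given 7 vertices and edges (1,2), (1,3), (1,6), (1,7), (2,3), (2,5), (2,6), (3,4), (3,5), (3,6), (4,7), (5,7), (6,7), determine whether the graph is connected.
Yes (BFS from 1 visits [1, 2, 3, 6, 7, 5, 4] — all 7 vertices reached)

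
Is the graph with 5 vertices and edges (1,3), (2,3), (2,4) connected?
No, it has 2 components: {1, 2, 3, 4}, {5}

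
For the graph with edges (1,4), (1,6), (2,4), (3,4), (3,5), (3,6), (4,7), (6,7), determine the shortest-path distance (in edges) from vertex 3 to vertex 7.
2 (path: 3 -> 4 -> 7, 2 edges)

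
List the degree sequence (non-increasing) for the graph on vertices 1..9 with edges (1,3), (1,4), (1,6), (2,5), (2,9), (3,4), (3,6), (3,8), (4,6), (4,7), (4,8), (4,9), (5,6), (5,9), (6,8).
[6, 5, 4, 3, 3, 3, 3, 2, 1] (degrees: deg(1)=3, deg(2)=2, deg(3)=4, deg(4)=6, deg(5)=3, deg(6)=5, deg(7)=1, deg(8)=3, deg(9)=3)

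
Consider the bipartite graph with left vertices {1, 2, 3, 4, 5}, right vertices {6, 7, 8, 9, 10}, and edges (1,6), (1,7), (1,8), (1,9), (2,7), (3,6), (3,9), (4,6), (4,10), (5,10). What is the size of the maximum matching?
5 (matching: (1,8), (2,7), (3,9), (4,6), (5,10); upper bound min(|L|,|R|) = min(5,5) = 5)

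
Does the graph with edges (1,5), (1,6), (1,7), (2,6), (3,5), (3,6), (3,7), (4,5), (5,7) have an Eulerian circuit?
No (6 vertices have odd degree: {1, 2, 3, 4, 6, 7}; Eulerian circuit requires 0)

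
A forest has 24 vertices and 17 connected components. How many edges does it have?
7 (Each of the 17 component trees on V_i vertices has V_i - 1 edges; summing gives V - C = 24 - 17 = 7)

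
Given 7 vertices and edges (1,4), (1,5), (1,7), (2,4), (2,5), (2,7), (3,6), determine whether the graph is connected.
No, it has 2 components: {1, 2, 4, 5, 7}, {3, 6}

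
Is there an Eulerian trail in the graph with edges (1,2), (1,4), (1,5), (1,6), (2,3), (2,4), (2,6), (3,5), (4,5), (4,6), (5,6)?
Yes — and in fact it has an Eulerian circuit (the graph is connected and all 6 vertices have even degree)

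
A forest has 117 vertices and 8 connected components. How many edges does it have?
109 (Each of the 8 component trees on V_i vertices has V_i - 1 edges; summing gives V - C = 117 - 8 = 109)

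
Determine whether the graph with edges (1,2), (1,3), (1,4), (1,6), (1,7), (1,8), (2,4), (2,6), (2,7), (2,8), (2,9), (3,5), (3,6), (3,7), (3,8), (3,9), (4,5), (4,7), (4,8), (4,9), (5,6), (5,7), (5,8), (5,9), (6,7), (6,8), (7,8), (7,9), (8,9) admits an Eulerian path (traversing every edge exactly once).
Yes — and in fact it has an Eulerian circuit (the graph is connected and all 9 vertices have even degree)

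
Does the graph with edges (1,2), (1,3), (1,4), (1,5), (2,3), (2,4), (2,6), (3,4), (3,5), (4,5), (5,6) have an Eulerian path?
Yes — and in fact it has an Eulerian circuit (the graph is connected and all 6 vertices have even degree)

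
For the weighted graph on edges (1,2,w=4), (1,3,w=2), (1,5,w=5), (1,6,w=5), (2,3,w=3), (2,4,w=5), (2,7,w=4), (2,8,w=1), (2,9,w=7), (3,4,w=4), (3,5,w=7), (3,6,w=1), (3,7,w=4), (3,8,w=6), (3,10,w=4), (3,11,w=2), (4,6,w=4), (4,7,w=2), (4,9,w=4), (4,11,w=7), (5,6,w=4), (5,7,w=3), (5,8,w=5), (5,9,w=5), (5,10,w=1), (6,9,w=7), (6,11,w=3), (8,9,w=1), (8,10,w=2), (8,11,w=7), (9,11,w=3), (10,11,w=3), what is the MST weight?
18 (MST edges: (1,3,w=2), (2,3,w=3), (2,8,w=1), (3,6,w=1), (3,11,w=2), (4,7,w=2), (5,7,w=3), (5,10,w=1), (8,9,w=1), (8,10,w=2); sum of weights 2 + 3 + 1 + 1 + 2 + 2 + 3 + 1 + 1 + 2 = 18)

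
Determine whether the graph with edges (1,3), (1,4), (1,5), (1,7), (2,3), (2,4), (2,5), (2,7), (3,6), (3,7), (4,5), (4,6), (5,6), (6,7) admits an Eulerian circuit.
Yes (the graph is connected and all 7 vertices have even degree)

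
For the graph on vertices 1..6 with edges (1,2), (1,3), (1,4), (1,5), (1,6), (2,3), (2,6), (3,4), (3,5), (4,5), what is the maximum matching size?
3 (matching: (1,4), (2,6), (3,5); upper bound floor(n/2) = floor(6/2) = 3)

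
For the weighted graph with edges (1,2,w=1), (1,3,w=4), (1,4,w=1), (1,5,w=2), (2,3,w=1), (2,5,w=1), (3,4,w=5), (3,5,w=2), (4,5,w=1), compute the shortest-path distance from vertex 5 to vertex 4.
1 (path: 5 -> 4; weights 1 = 1)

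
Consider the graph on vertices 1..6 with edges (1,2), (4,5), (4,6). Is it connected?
No, it has 3 components: {1, 2}, {3}, {4, 5, 6}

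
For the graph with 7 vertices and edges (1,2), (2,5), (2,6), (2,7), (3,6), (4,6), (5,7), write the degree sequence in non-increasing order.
[4, 3, 2, 2, 1, 1, 1] (degrees: deg(1)=1, deg(2)=4, deg(3)=1, deg(4)=1, deg(5)=2, deg(6)=3, deg(7)=2)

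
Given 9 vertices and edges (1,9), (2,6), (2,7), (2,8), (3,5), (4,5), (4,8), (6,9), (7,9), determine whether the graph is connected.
Yes (BFS from 1 visits [1, 9, 6, 7, 2, 8, 4, 5, 3] — all 9 vertices reached)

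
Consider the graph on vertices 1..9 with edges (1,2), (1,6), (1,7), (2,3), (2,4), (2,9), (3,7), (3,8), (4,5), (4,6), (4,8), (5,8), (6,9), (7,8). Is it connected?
Yes (BFS from 1 visits [1, 2, 6, 7, 3, 4, 9, 8, 5] — all 9 vertices reached)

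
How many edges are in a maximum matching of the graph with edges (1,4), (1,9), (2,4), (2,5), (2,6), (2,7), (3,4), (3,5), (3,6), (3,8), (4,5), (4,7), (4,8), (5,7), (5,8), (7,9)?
4 (matching: (1,4), (3,6), (5,8), (7,9); upper bound floor(n/2) = floor(9/2) = 4)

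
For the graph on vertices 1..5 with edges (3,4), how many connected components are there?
4 (components: {1}, {2}, {3, 4}, {5})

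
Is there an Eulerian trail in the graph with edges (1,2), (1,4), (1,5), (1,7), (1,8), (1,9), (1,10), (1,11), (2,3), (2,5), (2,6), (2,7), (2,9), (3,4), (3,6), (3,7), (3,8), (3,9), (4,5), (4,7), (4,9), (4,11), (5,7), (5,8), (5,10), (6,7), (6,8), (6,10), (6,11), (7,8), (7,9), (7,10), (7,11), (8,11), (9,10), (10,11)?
Yes — and in fact it has an Eulerian circuit (the graph is connected and all 11 vertices have even degree)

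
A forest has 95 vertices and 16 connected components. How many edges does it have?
79 (Each of the 16 component trees on V_i vertices has V_i - 1 edges; summing gives V - C = 95 - 16 = 79)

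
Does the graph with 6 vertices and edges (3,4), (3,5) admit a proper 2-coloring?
Yes. Partition: {1, 2, 3, 6}, {4, 5}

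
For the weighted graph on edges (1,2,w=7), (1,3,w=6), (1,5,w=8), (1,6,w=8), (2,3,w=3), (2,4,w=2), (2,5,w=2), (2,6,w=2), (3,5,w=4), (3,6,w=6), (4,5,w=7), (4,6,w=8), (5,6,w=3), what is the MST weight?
15 (MST edges: (1,3,w=6), (2,3,w=3), (2,4,w=2), (2,5,w=2), (2,6,w=2); sum of weights 6 + 3 + 2 + 2 + 2 = 15)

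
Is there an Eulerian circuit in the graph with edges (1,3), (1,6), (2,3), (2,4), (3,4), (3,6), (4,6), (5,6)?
No (2 vertices have odd degree: {4, 5}; Eulerian circuit requires 0)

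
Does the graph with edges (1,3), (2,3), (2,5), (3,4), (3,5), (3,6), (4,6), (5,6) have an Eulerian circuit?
No (4 vertices have odd degree: {1, 3, 5, 6}; Eulerian circuit requires 0)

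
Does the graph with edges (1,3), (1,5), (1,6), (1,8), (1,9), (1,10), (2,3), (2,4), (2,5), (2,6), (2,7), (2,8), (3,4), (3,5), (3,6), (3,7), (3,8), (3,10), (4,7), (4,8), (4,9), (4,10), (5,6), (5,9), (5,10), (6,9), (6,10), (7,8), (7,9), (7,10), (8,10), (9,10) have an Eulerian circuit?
Yes (the graph is connected and all 10 vertices have even degree)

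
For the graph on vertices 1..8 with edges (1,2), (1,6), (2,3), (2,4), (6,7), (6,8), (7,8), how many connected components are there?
2 (components: {1, 2, 3, 4, 6, 7, 8}, {5})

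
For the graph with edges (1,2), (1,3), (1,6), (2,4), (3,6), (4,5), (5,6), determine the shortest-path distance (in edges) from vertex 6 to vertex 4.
2 (path: 6 -> 5 -> 4, 2 edges)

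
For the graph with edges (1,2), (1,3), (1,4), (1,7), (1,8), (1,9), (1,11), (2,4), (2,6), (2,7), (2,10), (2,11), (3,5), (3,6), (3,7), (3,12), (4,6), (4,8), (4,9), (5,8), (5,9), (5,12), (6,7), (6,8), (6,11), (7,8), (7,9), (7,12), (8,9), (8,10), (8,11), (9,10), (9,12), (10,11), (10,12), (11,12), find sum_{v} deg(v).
72 (handshake: sum of degrees = 2|E| = 2 x 36 = 72)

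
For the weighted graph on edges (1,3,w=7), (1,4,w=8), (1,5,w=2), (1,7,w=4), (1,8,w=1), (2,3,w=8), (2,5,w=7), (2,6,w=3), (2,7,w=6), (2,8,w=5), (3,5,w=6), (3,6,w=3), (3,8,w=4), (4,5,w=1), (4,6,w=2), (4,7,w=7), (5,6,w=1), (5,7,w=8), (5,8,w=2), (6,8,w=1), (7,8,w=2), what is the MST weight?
12 (MST edges: (1,8,w=1), (2,6,w=3), (3,6,w=3), (4,5,w=1), (5,6,w=1), (6,8,w=1), (7,8,w=2); sum of weights 1 + 3 + 3 + 1 + 1 + 1 + 2 = 12)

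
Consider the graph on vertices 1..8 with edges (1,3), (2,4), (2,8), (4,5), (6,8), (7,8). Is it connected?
No, it has 2 components: {1, 3}, {2, 4, 5, 6, 7, 8}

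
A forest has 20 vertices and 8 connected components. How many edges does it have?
12 (Each of the 8 component trees on V_i vertices has V_i - 1 edges; summing gives V - C = 20 - 8 = 12)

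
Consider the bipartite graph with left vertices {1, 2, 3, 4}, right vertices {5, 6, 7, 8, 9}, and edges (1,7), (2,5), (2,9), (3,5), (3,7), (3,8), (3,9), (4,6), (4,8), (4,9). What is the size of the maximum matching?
4 (matching: (1,7), (2,9), (3,8), (4,6); upper bound min(|L|,|R|) = min(4,5) = 4)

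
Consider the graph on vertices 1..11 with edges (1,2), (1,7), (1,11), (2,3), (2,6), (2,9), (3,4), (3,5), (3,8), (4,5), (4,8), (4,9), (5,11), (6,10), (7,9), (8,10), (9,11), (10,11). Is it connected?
Yes (BFS from 1 visits [1, 2, 7, 11, 3, 6, 9, 5, 10, 4, 8] — all 11 vertices reached)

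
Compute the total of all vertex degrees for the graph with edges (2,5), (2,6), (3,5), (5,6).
8 (handshake: sum of degrees = 2|E| = 2 x 4 = 8)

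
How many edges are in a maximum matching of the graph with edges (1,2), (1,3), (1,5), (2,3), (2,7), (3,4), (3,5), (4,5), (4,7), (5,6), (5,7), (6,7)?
3 (matching: (1,5), (3,4), (6,7); upper bound floor(n/2) = floor(7/2) = 3)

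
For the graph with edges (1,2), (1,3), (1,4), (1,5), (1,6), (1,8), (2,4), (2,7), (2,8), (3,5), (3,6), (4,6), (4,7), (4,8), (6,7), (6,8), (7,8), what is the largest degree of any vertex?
6 (attained at vertex 1)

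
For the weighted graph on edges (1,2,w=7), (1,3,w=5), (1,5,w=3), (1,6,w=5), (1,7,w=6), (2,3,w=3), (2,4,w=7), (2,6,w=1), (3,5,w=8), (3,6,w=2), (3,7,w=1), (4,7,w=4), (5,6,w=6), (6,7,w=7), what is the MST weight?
16 (MST edges: (1,3,w=5), (1,5,w=3), (2,6,w=1), (3,6,w=2), (3,7,w=1), (4,7,w=4); sum of weights 5 + 3 + 1 + 2 + 1 + 4 = 16)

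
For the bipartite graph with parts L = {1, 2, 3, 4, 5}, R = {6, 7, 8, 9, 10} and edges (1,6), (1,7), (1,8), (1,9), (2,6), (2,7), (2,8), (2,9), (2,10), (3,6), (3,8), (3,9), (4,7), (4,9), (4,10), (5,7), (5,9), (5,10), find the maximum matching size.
5 (matching: (1,9), (2,6), (3,8), (4,7), (5,10); upper bound min(|L|,|R|) = min(5,5) = 5)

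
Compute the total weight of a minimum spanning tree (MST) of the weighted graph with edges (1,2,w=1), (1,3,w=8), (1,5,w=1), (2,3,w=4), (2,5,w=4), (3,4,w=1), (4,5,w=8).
7 (MST edges: (1,2,w=1), (1,5,w=1), (2,3,w=4), (3,4,w=1); sum of weights 1 + 1 + 4 + 1 = 7)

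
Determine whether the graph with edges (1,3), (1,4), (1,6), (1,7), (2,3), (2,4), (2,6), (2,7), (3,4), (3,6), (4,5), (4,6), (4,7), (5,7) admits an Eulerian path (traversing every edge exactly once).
Yes — and in fact it has an Eulerian circuit (the graph is connected and all 7 vertices have even degree)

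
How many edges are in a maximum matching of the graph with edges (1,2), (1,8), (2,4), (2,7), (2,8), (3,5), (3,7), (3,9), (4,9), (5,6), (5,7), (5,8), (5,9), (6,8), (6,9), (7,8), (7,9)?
4 (matching: (1,8), (3,7), (4,9), (5,6); upper bound floor(n/2) = floor(9/2) = 4)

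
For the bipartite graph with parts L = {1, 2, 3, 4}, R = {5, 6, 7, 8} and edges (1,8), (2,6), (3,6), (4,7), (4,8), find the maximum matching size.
3 (matching: (1,8), (2,6), (4,7); upper bound min(|L|,|R|) = min(4,4) = 4)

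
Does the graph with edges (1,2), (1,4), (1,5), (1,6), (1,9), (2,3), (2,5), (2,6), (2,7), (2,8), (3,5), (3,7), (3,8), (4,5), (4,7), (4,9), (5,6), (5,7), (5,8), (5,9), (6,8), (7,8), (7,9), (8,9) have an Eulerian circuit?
No (2 vertices have odd degree: {1, 9}; Eulerian circuit requires 0)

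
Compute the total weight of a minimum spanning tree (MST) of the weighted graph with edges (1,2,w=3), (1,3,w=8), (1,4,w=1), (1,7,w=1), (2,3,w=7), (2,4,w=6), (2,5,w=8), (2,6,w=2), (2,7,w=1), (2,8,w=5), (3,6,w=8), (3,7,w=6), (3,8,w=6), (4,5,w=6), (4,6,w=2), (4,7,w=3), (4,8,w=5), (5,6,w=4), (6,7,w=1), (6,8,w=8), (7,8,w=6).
19 (MST edges: (1,4,w=1), (1,7,w=1), (2,7,w=1), (2,8,w=5), (3,7,w=6), (5,6,w=4), (6,7,w=1); sum of weights 1 + 1 + 1 + 5 + 6 + 4 + 1 = 19)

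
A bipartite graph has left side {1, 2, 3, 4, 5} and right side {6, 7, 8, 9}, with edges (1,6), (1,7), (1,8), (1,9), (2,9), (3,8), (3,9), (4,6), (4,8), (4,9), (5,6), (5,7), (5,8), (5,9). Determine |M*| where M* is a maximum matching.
4 (matching: (1,9), (3,8), (4,6), (5,7); upper bound min(|L|,|R|) = min(5,4) = 4)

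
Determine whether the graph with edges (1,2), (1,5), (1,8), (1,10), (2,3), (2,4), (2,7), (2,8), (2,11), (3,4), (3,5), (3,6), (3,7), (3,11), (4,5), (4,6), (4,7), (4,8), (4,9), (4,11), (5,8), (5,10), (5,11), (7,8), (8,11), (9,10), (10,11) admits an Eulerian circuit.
Yes (the graph is connected and all 11 vertices have even degree)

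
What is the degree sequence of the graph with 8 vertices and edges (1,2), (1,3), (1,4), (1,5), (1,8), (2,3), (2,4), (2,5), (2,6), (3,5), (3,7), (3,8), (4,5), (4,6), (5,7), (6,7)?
[5, 5, 5, 5, 4, 3, 3, 2] (degrees: deg(1)=5, deg(2)=5, deg(3)=5, deg(4)=4, deg(5)=5, deg(6)=3, deg(7)=3, deg(8)=2)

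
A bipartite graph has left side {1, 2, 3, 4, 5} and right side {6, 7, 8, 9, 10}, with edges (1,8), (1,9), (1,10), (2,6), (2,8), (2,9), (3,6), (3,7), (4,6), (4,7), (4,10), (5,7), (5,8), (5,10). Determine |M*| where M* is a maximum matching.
5 (matching: (1,10), (2,9), (3,7), (4,6), (5,8); upper bound min(|L|,|R|) = min(5,5) = 5)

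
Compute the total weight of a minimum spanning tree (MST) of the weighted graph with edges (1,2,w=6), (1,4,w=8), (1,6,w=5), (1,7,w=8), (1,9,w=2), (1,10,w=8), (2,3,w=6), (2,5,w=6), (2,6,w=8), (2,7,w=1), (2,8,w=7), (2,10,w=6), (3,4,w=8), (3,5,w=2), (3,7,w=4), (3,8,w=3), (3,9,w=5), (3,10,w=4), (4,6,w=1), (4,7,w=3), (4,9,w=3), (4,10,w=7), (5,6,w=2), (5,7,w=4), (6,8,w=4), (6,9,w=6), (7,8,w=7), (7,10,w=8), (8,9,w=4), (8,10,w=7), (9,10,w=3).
20 (MST edges: (1,9,w=2), (2,7,w=1), (3,5,w=2), (3,8,w=3), (4,6,w=1), (4,7,w=3), (4,9,w=3), (5,6,w=2), (9,10,w=3); sum of weights 2 + 1 + 2 + 3 + 1 + 3 + 3 + 2 + 3 = 20)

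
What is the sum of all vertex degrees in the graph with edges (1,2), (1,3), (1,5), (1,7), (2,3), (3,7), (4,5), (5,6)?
16 (handshake: sum of degrees = 2|E| = 2 x 8 = 16)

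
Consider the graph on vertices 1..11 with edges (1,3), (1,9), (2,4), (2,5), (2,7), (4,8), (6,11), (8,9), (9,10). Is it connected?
No, it has 2 components: {1, 2, 3, 4, 5, 7, 8, 9, 10}, {6, 11}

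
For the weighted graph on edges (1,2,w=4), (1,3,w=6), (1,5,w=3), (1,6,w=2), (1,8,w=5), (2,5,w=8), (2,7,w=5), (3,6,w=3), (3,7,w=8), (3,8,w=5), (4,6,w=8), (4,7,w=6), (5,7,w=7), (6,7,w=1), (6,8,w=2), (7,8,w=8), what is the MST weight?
21 (MST edges: (1,2,w=4), (1,5,w=3), (1,6,w=2), (3,6,w=3), (4,7,w=6), (6,7,w=1), (6,8,w=2); sum of weights 4 + 3 + 2 + 3 + 6 + 1 + 2 = 21)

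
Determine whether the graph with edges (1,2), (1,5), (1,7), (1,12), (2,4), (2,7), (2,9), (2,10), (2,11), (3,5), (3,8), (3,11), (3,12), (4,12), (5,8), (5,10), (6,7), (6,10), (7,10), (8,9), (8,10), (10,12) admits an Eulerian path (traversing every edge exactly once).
Yes — and in fact it has an Eulerian circuit (the graph is connected and all 12 vertices have even degree)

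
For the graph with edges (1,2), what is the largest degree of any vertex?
1 (attained at vertices 1, 2)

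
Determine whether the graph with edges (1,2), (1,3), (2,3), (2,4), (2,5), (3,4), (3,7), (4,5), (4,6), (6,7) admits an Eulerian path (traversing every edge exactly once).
Yes — and in fact it has an Eulerian circuit (the graph is connected and all 7 vertices have even degree)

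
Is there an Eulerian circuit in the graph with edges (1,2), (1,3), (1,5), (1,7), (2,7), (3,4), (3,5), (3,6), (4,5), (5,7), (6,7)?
Yes (the graph is connected and all 7 vertices have even degree)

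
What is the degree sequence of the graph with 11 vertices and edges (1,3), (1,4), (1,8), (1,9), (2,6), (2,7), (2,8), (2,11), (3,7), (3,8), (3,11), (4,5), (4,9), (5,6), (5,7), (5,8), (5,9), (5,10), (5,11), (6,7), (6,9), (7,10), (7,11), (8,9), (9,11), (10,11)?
[7, 6, 6, 6, 5, 4, 4, 4, 4, 3, 3] (degrees: deg(1)=4, deg(2)=4, deg(3)=4, deg(4)=3, deg(5)=7, deg(6)=4, deg(7)=6, deg(8)=5, deg(9)=6, deg(10)=3, deg(11)=6)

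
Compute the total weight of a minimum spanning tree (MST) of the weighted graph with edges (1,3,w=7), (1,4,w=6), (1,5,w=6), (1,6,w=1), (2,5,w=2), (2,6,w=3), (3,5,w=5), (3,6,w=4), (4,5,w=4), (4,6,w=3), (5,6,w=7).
13 (MST edges: (1,6,w=1), (2,5,w=2), (2,6,w=3), (3,6,w=4), (4,6,w=3); sum of weights 1 + 2 + 3 + 4 + 3 = 13)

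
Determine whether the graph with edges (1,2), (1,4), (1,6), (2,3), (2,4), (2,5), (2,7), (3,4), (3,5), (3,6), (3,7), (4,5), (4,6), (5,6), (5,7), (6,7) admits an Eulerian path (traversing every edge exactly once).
No (6 vertices have odd degree: {1, 2, 3, 4, 5, 6}; Eulerian path requires 0 or 2)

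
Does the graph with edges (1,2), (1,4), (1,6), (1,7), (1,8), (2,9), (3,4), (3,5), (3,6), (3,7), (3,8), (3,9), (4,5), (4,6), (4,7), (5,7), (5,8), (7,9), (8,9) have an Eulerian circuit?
No (4 vertices have odd degree: {1, 4, 6, 7}; Eulerian circuit requires 0)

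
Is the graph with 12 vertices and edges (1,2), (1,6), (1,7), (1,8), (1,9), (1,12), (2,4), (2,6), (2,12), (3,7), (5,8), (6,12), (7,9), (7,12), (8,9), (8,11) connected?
No, it has 2 components: {1, 2, 3, 4, 5, 6, 7, 8, 9, 11, 12}, {10}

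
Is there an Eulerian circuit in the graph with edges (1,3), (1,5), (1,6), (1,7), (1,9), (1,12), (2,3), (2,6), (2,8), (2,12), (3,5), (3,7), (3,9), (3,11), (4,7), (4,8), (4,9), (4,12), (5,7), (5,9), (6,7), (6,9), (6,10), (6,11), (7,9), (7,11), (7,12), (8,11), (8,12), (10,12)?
Yes (the graph is connected and all 12 vertices have even degree)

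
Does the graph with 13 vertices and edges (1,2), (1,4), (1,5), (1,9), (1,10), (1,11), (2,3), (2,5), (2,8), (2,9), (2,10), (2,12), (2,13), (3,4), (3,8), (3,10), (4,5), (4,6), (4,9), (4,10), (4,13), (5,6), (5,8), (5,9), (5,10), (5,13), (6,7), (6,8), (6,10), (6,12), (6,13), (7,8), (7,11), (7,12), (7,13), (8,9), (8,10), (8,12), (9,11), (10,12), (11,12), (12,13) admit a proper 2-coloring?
No (odd cycle of length 3: 9 -> 1 -> 11 -> 9)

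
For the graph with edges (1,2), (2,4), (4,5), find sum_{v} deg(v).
6 (handshake: sum of degrees = 2|E| = 2 x 3 = 6)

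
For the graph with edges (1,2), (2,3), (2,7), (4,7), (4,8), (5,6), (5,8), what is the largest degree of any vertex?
3 (attained at vertex 2)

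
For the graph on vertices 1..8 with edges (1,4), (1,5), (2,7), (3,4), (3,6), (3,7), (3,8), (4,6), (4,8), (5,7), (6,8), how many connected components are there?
1 (components: {1, 2, 3, 4, 5, 6, 7, 8})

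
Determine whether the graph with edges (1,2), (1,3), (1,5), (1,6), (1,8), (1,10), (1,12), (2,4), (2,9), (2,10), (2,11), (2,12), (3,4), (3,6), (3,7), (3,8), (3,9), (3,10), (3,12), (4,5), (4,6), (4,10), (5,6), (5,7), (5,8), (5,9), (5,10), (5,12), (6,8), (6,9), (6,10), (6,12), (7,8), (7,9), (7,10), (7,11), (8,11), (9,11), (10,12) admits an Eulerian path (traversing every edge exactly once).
Yes (the graph is connected and exactly 2 vertices have odd degree: {1, 4}; any Eulerian path must start and end at those)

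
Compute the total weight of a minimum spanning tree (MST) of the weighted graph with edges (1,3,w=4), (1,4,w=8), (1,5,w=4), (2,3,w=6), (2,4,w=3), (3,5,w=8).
17 (MST edges: (1,3,w=4), (1,5,w=4), (2,3,w=6), (2,4,w=3); sum of weights 4 + 4 + 6 + 3 = 17)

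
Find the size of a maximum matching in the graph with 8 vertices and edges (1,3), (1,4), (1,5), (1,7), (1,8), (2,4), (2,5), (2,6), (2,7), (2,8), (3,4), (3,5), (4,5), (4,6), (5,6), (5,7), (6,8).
4 (matching: (1,4), (2,7), (3,5), (6,8); upper bound floor(n/2) = floor(8/2) = 4)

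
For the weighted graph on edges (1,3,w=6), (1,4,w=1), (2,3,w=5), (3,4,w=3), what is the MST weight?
9 (MST edges: (1,4,w=1), (2,3,w=5), (3,4,w=3); sum of weights 1 + 5 + 3 = 9)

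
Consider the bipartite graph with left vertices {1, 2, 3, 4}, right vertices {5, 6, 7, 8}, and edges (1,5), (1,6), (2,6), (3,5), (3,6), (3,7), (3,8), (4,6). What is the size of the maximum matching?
3 (matching: (1,5), (2,6), (3,8); upper bound min(|L|,|R|) = min(4,4) = 4)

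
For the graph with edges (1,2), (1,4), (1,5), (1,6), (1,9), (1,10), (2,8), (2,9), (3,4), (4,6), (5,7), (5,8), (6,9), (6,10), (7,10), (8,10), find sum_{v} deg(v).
32 (handshake: sum of degrees = 2|E| = 2 x 16 = 32)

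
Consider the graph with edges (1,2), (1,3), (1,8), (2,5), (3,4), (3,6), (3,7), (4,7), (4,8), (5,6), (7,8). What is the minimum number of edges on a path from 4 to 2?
3 (path: 4 -> 3 -> 1 -> 2, 3 edges)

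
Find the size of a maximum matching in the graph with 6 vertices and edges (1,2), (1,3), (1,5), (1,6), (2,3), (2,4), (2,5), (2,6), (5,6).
3 (matching: (1,3), (2,4), (5,6); upper bound floor(n/2) = floor(6/2) = 3)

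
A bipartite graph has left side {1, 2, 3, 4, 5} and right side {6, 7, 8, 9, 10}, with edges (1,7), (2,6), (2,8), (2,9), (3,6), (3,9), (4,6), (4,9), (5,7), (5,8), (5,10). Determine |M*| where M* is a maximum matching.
5 (matching: (1,7), (2,8), (3,9), (4,6), (5,10); upper bound min(|L|,|R|) = min(5,5) = 5)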